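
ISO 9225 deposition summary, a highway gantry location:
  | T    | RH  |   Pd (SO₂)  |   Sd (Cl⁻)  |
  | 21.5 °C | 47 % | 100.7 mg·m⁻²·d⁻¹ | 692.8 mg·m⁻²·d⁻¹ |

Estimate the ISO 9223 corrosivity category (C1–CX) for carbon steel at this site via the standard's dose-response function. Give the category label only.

carbon steel: T>10 °C ⇒ hinge -0.054·(21.5−10) = -0.6210
  Pd branch = 1.77·Pd^0.52·e^(0.02·RH+f) = 26.8 μm/a
  Cl⁻ term: 0.102·692.8^0.62·exp(0.033·47+0.04·21.5) = 65.59
  sum: 26.8 + 65.59 → r_corr = 92.39 μm/a
92.4 μm/a falls in (80, 200] for carbon steel → category C5

C5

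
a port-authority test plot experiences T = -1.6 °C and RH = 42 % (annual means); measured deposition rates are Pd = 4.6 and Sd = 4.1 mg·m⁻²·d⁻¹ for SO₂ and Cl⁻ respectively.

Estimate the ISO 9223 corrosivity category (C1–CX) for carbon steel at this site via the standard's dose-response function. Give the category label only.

C2

carbon steel: temperature factor f = +0.150·(-11.6) = -1.7400
  sulphur-dioxide contribution → 1.591 μm/a
  chloride contribution → 0.9176 μm/a
  ⇒ r_corr(carbon steel) = 2.509 μm/a
2.51 μm/a falls in (1.3, 25] for carbon steel → category C2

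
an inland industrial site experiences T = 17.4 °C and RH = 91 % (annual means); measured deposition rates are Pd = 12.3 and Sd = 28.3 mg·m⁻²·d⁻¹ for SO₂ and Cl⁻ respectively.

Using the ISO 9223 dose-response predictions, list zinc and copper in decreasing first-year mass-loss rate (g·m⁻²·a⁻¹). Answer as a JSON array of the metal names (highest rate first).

zinc: T>10 °C ⇒ hinge -0.071·(17.4−10) = -0.5254
  sulphur-dioxide contribution → 1.513 μm/a
  chloride contribution → 1.069 μm/a
  total first-year rate 2.582 μm/a
  mass loss = 2.582 μm/a × 7.14 g/cm³ = 18.44 g·m⁻²·a⁻¹
copper: T>10 °C ⇒ hinge -0.080·(17.4−10) = -0.5920
  sulphur-dioxide contribution → 1.209 μm/a
  chloride contribution → 1.569 μm/a
  total first-year rate 2.778 μm/a
  mass loss = 2.778 μm/a × 8.96 g/cm³ = 24.89 g·m⁻²·a⁻¹
Ordering by g·m⁻²·a⁻¹: copper (24.9) > zinc (18.4)

["copper", "zinc"]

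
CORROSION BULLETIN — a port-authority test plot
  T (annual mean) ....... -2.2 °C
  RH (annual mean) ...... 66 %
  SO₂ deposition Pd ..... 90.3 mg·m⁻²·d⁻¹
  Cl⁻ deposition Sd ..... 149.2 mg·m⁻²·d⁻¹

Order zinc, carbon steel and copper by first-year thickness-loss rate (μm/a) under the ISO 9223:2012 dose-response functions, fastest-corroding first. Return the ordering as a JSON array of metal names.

["carbon steel", "zinc", "copper"]

zinc: f(T) = +0.038·(T−10) [T≤10 °C] = -0.4636
  sulphur-dioxide contribution → 1.225 μm/a
  chloride contribution → 0.4268 μm/a
  ⇒ r_corr(zinc) = 1.652 μm/a
carbon steel: f(T) = +0.150·(T−10) [T≤10 °C] = -1.8300
  sulphur-dioxide contribution → 11.05 μm/a
  chloride contribution → 18.37 μm/a
  ⇒ r_corr(carbon steel) = 29.42 μm/a
copper: temperature factor f = +0.126·(-12.2) = -1.5372
  sulphur-dioxide contribution → 0.1804 μm/a
  chloride contribution → 0.3826 μm/a
  total first-year rate 0.563 μm/a
Ordering by μm/a: carbon steel (29.4) > zinc (1.65) > copper (0.563)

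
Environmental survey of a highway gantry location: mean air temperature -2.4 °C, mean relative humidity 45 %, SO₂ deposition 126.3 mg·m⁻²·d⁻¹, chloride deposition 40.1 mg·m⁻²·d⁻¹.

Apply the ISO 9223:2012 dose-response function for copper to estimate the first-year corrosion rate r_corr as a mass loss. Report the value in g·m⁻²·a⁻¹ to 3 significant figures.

copper: f(T) = +0.126·(T−10) [T≤10 °C] = -1.5624
  SO₂ term: 0.0053·126.3^0.26·exp(0.059·45-1.5624) = 0.05561
  Sd branch = 0.01025·Sd^0.27·e^(0.036·RH+0.049·T) = 0.1248 μm/a
  r_corr = 0.05561 + 0.1248 = 0.1804 μm/a
Convert to mass loss: 0.1804 μm/a × 8.96 g/cm³ = 1.616 g·m⁻²·a⁻¹

r_corr = 1.62 g·m⁻²·a⁻¹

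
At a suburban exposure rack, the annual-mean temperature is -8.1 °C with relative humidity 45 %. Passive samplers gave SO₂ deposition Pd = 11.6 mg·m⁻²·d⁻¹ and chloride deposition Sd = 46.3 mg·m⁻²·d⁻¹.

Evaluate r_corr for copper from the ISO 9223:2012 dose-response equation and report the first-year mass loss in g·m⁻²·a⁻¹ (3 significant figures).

copper: f(T) = +0.126·(T−10) [T≤10 °C] = -2.2806
  SO₂ term: 0.0053·11.6^0.26·exp(0.059·45-2.2806) = 0.01458
  Sd branch = 0.01025·Sd^0.27·e^(0.036·RH+0.049·T) = 0.09809 μm/a
  sum: 0.01458 + 0.09809 → r_corr = 0.1127 μm/a
Convert to mass loss: 0.1127 μm/a × 8.96 g/cm³ = 1.009 g·m⁻²·a⁻¹

r_corr = 1.01 g·m⁻²·a⁻¹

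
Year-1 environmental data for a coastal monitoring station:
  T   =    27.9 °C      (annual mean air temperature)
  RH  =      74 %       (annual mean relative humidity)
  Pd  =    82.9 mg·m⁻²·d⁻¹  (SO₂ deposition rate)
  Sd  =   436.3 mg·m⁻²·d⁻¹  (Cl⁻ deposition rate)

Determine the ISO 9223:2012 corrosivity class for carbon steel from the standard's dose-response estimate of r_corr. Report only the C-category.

carbon steel: temperature factor f = -0.054·(17.9) = -0.9666
  SO₂ term: 1.77·82.9^0.52·exp(0.02·74-0.9666) = 29.42
  Cl⁻ term: 0.102·436.3^0.62·exp(0.033·74+0.04·27.9) = 155.1
  r_corr = 29.42 + 155.1 = 184.5 μm/a
ISO 9223 Table 2 (carbon steel): 80 < 184 ≤ 200 μm/a ⇒ C5

C5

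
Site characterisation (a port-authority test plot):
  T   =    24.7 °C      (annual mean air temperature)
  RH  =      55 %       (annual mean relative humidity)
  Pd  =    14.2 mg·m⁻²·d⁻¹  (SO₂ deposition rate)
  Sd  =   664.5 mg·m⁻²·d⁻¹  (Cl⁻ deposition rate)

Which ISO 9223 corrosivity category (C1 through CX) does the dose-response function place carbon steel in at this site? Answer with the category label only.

C5

carbon steel: temperature factor f = -0.054·(14.7) = -0.7938
  SO₂ term: 1.77·14.2^0.52·exp(0.02·55-0.7938) = 9.553
  Sd branch = 0.102·Sd^0.62·e^(0.033·RH+0.04·T) = 94.6 μm/a
  r_corr = 9.553 + 94.6 = 104.1 μm/a
ISO 9223 Table 2 (carbon steel): 80 < 104 ≤ 200 μm/a ⇒ C5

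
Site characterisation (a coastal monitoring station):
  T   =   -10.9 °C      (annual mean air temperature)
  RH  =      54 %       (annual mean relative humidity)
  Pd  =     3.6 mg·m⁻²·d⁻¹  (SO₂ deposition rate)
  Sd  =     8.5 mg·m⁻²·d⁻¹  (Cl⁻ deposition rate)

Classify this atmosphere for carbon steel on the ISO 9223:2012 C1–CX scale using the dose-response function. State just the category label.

C2

carbon steel: T≤10 °C ⇒ hinge +0.150·(-10.9−10) = -3.1350
  Pd branch = 1.77·Pd^0.52·e^(0.02·RH+f) = 0.4413 μm/a
  Cl⁻ term: 0.102·8.5^0.62·exp(0.033·54+0.04·-10.9) = 1.477
  sum: 0.4413 + 1.477 → r_corr = 1.918 μm/a
Category bounds: 1.3…25 μm/a bracket r_corr ⇒ C2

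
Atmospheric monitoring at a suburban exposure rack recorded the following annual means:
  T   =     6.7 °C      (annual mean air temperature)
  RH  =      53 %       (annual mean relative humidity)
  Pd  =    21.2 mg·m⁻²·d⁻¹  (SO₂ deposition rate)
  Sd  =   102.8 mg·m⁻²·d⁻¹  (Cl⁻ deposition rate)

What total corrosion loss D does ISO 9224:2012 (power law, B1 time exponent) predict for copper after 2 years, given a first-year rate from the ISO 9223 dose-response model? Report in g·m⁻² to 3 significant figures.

copper: f(T) = +0.126·(T−10) [T≤10 °C] = -0.4158
  Pd branch = 0.0053·Pd^0.26·e^(0.059·RH+f) = 0.1764 μm/a
  Cl⁻ term: 0.01025·102.8^0.27·exp(0.036·53+0.049·6.7) = 0.3351
  r_corr = 0.1764 + 0.3351 = 0.5115 μm/a
ISO 9224: D(t) = r_corr · t^b with b = 0.667 (copper, B1)
  D(2) = 0.5115 × 2^0.667 = 0.5115 × 1.588 = 0.8122 μm
  Mass loss = 0.8122 μm × 8.96 g/cm³ = 7.277 g·m⁻²

D(2) = 7.28 g·m⁻²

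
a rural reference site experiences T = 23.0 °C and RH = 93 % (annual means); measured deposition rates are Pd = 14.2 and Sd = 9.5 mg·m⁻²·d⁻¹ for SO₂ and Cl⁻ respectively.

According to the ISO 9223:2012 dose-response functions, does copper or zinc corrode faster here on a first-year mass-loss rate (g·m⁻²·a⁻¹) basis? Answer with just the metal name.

copper: f(T) = -0.080·(T−10) [T>10 °C] = -1.0400
  sulphur-dioxide contribution → 0.9019 μm/a
  chloride contribution → 1.653 μm/a
  total first-year rate 2.555 μm/a
  mass loss = 2.555 μm/a × 8.96 g/cm³ = 22.89 g·m⁻²·a⁻¹
zinc: T>10 °C ⇒ hinge -0.071·(23.0−10) = -0.9230
  sulphur-dioxide contribution → 1.188 μm/a
  chloride contribution → 0.9386 μm/a
  total first-year rate 2.126 μm/a
  mass loss = 2.126 μm/a × 7.14 g/cm³ = 15.18 g·m⁻²·a⁻¹
Ordering by g·m⁻²·a⁻¹: copper (22.9) > zinc (15.2)

copper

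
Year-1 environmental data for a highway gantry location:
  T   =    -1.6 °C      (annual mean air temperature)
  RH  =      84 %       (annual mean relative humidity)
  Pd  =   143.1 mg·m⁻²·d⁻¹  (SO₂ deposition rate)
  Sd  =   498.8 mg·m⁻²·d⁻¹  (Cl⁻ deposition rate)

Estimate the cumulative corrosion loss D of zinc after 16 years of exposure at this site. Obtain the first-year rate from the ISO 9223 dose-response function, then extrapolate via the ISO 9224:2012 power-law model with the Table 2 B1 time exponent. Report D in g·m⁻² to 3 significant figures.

D(16) = 309 g·m⁻²

zinc: f(T) = +0.038·(T−10) [T≤10 °C] = -0.4408
  Pd branch = 0.0129·Pd^0.44·e^(0.046·RH+f) = 3.514 μm/a
  Cl⁻ term: 0.0175·498.8^0.57·exp(0.008·84+0.085·-1.6) = 1.032
  sum: 3.514 + 1.032 → r_corr = 4.545 μm/a
Long-term exponent b (ISO 9224 Table 2, B1) = 0.813
  D(16) = 4.545 × 16^0.813 = 4.545 × 9.527 = 43.3 μm
  Mass loss = 43.3 μm × 7.14 g/cm³ = 309.2 g·m⁻²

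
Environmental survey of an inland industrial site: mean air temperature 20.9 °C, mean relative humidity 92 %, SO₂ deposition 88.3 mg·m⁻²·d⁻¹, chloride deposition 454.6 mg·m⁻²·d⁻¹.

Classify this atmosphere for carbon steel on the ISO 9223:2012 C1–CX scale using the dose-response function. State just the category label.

CX

carbon steel: f(T) = -0.054·(T−10) [T>10 °C] = -0.5886
  sulphur-dioxide contribution → 63.58 μm/a
  chloride contribution → 217.7 μm/a
  ⇒ r_corr(carbon steel) = 281.3 μm/a
ISO 9223 Table 2 (carbon steel): 200 < 281 ≤ 700 μm/a ⇒ CX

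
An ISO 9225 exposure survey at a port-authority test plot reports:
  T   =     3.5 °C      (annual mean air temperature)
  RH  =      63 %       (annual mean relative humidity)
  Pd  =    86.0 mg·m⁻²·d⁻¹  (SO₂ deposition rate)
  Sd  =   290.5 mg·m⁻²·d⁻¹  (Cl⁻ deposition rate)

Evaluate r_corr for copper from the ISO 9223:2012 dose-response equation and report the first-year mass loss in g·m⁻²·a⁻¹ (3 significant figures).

r_corr = 7.61 g·m⁻²·a⁻¹

copper: T≤10 °C ⇒ hinge +0.126·(3.5−10) = -0.8190
  SO₂ term: 0.0053·86.0^0.26·exp(0.059·63-0.8190) = 0.3061
  Sd branch = 0.01025·Sd^0.27·e^(0.036·RH+0.049·T) = 0.5435 μm/a
  sum: 0.3061 + 0.5435 → r_corr = 0.8496 μm/a
Convert to mass loss: 0.8496 μm/a × 8.96 g/cm³ = 7.613 g·m⁻²·a⁻¹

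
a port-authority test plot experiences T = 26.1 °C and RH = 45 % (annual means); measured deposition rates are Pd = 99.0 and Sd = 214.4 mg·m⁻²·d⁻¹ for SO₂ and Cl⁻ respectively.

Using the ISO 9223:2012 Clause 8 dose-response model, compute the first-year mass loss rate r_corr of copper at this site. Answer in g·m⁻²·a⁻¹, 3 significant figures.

copper: f(T) = -0.080·(T−10) [T>10 °C] = -1.2880
  Pd branch = 0.0053·Pd^0.26·e^(0.059·RH+f) = 0.06868 μm/a
  Cl⁻ term: 0.01025·214.4^0.27·exp(0.036·45+0.049·26.1) = 0.7927
  r_corr = 0.06868 + 0.7927 = 0.8614 μm/a
Convert to mass loss: 0.8614 μm/a × 8.96 g/cm³ = 7.718 g·m⁻²·a⁻¹

r_corr = 7.72 g·m⁻²·a⁻¹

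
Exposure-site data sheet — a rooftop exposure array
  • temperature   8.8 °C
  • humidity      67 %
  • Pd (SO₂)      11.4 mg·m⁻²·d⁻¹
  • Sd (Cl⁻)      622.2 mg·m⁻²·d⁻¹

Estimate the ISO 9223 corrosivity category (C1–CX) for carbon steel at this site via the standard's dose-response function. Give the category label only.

C5

carbon steel: f(T) = +0.150·(T−10) [T≤10 °C] = -0.1800
  sulphur-dioxide contribution → 20.01 μm/a
  chloride contribution → 71.44 μm/a
  ⇒ r_corr(carbon steel) = 91.45 μm/a
ISO 9223 Table 2 (carbon steel): 80 < 91.5 ≤ 200 μm/a ⇒ C5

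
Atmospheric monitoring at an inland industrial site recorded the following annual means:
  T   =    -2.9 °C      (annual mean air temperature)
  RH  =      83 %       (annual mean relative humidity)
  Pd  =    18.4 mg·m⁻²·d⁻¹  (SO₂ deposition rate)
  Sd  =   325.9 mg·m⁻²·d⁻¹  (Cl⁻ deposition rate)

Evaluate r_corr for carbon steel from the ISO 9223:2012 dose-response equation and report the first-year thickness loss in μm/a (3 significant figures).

carbon steel: f(T) = +0.150·(T−10) [T≤10 °C] = -1.9350
  sulphur-dioxide contribution → 6.113 μm/a
  chloride contribution → 50.8 μm/a
  total first-year rate 56.91 μm/a

r_corr = 56.9 μm/a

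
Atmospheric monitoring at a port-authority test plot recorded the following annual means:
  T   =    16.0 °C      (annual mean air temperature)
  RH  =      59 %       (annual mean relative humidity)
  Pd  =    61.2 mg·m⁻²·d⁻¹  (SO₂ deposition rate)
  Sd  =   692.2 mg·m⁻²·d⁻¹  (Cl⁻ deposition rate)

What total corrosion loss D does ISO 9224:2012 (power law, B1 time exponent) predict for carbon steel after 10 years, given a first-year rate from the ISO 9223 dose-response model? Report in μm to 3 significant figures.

D(10) = 379 μm

carbon steel: f(T) = -0.054·(T−10) [T>10 °C] = -0.3240
  Pd branch = 1.77·Pd^0.52·e^(0.02·RH+f) = 35.39 μm/a
  Cl⁻ term: 0.102·692.2^0.62·exp(0.033·59+0.04·16.0) = 78.17
  r_corr = 35.39 + 78.17 = 113.6 μm/a
Power-law: D(10) = r_corr · 10^0.523
  D(10) = 113.6 × 10^0.523 = 113.6 × 3.334 = 378.6 μm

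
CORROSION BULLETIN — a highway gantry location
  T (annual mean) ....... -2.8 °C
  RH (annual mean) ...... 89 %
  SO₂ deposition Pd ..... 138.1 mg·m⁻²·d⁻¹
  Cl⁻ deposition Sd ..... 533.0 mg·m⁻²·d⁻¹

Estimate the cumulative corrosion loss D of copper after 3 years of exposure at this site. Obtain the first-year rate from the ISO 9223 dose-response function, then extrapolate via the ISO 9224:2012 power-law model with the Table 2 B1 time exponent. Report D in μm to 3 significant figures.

copper: f(T) = +0.126·(T−10) [T≤10 °C] = -1.6128
  SO₂ term: 0.0053·138.1^0.26·exp(0.059·89-1.6128) = 0.7257
  Cl⁻ term: 0.01025·533.0^0.27·exp(0.036·89+0.049·-2.8) = 1.199
  r_corr = 0.7257 + 1.199 = 1.925 μm/a
ISO 9224: D(t) = r_corr · t^b with b = 0.667 (copper, B1)
  D(3) = 1.925 × 3^0.667 = 1.925 × 2.081 = 4.005 μm

D(3) = 4.01 μm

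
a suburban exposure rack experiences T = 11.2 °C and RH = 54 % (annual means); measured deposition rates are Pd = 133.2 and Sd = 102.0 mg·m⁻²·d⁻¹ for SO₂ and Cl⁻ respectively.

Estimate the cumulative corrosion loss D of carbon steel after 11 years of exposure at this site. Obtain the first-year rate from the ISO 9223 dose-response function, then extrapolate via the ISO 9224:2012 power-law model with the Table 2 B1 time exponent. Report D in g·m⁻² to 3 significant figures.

carbon steel: T>10 °C ⇒ hinge -0.054·(11.2−10) = -0.0648
  Pd branch = 1.77·Pd^0.52·e^(0.02·RH+f) = 62.17 μm/a
  Cl⁻ term: 0.102·102.0^0.62·exp(0.033·54+0.04·11.2) = 16.69
  r_corr = 62.17 + 16.69 = 78.86 μm/a
Long-term exponent b (ISO 9224 Table 2, B1) = 0.523
  D(11) = 78.86 × 11^0.523 = 78.86 × 3.505 = 276.4 μm
  Mass loss = 276.4 μm × 7.85 g/cm³ = 2170 g·m⁻²

D(11) = 2.17e+03 g·m⁻²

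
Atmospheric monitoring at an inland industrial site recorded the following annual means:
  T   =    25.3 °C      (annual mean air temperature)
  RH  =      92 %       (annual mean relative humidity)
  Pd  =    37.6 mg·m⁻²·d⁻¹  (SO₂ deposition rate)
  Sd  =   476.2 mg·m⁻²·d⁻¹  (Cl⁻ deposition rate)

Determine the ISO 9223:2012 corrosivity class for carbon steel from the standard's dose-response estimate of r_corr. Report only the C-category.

CX

carbon steel: temperature factor f = -0.054·(15.3) = -0.8262
  Pd branch = 1.77·Pd^0.52·e^(0.02·RH+f) = 32.16 μm/a
  Cl⁻ term: 0.102·476.2^0.62·exp(0.033·92+0.04·25.3) = 267.2
  r_corr = 32.16 + 267.2 = 299.4 μm/a
ISO 9223 Table 2 (carbon steel): 200 < 299 ≤ 700 μm/a ⇒ CX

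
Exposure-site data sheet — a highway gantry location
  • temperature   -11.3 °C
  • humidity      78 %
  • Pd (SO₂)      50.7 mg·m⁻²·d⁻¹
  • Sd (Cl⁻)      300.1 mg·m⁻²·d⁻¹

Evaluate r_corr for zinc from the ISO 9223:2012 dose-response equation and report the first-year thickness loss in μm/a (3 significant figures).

zinc: T≤10 °C ⇒ hinge +0.038·(-11.3−10) = -0.8094
  SO₂ term: 0.0129·50.7^0.44·exp(0.046·78-0.8094) = 1.168
  Sd branch = 0.0175·Sd^0.57·e^(0.008·RH+0.085·T) = 0.3228 μm/a
  sum: 1.168 + 0.3228 → r_corr = 1.491 μm/a

r_corr = 1.49 μm/a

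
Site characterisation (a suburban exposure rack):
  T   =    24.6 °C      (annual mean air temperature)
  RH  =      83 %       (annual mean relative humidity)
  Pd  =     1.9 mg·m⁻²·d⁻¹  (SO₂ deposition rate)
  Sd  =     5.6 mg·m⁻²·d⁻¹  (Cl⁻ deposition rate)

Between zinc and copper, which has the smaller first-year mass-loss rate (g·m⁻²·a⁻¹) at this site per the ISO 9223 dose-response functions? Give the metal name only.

zinc

zinc: f(T) = -0.071·(T−10) [T>10 °C] = -1.0366
  sulphur-dioxide contribution → 0.2762 μm/a
  chloride contribution → 0.7345 μm/a
  ⇒ r_corr(zinc) = 1.011 μm/a
  mass loss = 1.011 μm/a × 7.14 g/cm³ = 7.216 g·m⁻²·a⁻¹
copper: T>10 °C ⇒ hinge -0.080·(24.6−10) = -1.1680
  sulphur-dioxide contribution → 0.2608 μm/a
  chloride contribution → 1.081 μm/a
  total first-year rate 1.342 μm/a
  mass loss = 1.342 μm/a × 8.96 g/cm³ = 12.02 g·m⁻²·a⁻¹
Ordering by g·m⁻²·a⁻¹: copper (12) > zinc (7.22)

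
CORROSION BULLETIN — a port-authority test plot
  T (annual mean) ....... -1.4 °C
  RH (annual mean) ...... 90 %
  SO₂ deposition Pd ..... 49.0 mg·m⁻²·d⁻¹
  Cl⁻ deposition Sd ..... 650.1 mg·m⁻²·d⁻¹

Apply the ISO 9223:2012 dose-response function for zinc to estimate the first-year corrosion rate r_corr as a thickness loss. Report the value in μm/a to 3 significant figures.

r_corr = 4.19 μm/a

zinc: f(T) = +0.038·(T−10) [T≤10 °C] = -0.4332
  sulphur-dioxide contribution → 2.912 μm/a
  chloride contribution → 1.281 μm/a
  total first-year rate 4.192 μm/a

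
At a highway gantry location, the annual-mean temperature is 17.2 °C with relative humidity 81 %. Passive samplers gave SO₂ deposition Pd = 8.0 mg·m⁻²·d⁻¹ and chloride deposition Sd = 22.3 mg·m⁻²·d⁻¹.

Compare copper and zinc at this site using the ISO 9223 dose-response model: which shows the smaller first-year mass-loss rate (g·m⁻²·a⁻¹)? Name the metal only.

zinc

copper: f(T) = -0.080·(T−10) [T>10 °C] = -0.5760
  sulphur-dioxide contribution → 0.6087 μm/a
  chloride contribution → 1.017 μm/a
  total first-year rate 1.625 μm/a
  mass loss = 1.625 μm/a × 8.96 g/cm³ = 14.56 g·m⁻²·a⁻¹
zinc: f(T) = -0.071·(T−10) [T>10 °C] = -0.5112
  sulphur-dioxide contribution → 0.8019 μm/a
  chloride contribution → 0.8471 μm/a
  ⇒ r_corr(zinc) = 1.649 μm/a
  mass loss = 1.649 μm/a × 7.14 g/cm³ = 11.77 g·m⁻²·a⁻¹
Ordering by g·m⁻²·a⁻¹: copper (14.6) > zinc (11.8)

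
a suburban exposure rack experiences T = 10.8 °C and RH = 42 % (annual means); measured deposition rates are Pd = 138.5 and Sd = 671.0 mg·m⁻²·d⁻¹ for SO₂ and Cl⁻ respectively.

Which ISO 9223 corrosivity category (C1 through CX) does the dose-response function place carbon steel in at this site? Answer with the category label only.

C5

carbon steel: T>10 °C ⇒ hinge -0.054·(10.8−10) = -0.0432
  sulphur-dioxide contribution → 51 μm/a
  chloride contribution → 35.54 μm/a
  ⇒ r_corr(carbon steel) = 86.54 μm/a
86.5 μm/a falls in (80, 200] for carbon steel → category C5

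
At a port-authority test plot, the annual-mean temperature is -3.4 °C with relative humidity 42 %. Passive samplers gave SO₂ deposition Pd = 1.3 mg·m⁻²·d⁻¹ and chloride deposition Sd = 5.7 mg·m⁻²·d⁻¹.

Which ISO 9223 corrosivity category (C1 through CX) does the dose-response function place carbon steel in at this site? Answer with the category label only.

carbon steel: f(T) = +0.150·(T−10) [T≤10 °C] = -2.0100
  Pd branch = 1.77·Pd^0.52·e^(0.02·RH+f) = 0.6297 μm/a
  Cl⁻ term: 0.102·5.7^0.62·exp(0.033·42+0.04·-3.4) = 1.047
  r_corr = 0.6297 + 1.047 = 1.677 μm/a
Category bounds: 1.3…25 μm/a bracket r_corr ⇒ C2

C2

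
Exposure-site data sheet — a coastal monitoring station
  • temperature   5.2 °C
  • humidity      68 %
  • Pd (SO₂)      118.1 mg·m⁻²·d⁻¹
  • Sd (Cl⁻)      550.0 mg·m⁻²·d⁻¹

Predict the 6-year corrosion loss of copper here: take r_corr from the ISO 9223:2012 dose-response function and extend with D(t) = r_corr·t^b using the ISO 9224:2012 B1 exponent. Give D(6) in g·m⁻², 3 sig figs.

D(6) = 41.2 g·m⁻²

copper: f(T) = +0.126·(T−10) [T≤10 °C] = -0.6048
  Pd branch = 0.0053·Pd^0.26·e^(0.059·RH+f) = 0.5531 μm/a
  Cl⁻ term: 0.01025·550.0^0.27·exp(0.036·68+0.049·5.2) = 0.8403
  r_corr = 0.5531 + 0.8403 = 1.393 μm/a
ISO 9224: D(t) = r_corr · t^b with b = 0.667 (copper, B1)
  D(6) = 1.393 × 6^0.667 = 1.393 × 3.304 = 4.604 μm
  Mass loss = 4.604 μm × 8.96 g/cm³ = 41.25 g·m⁻²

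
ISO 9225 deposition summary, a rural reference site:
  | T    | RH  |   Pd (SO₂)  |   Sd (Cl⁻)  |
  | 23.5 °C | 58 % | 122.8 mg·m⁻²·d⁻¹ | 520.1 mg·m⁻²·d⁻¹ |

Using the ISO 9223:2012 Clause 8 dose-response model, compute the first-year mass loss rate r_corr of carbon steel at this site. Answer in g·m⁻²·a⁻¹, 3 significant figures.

r_corr = 932 g·m⁻²·a⁻¹

carbon steel: f(T) = -0.054·(T−10) [T>10 °C] = -0.7290
  Pd branch = 1.77·Pd^0.52·e^(0.02·RH+f) = 33.23 μm/a
  Cl⁻ term: 0.102·520.1^0.62·exp(0.033·58+0.04·23.5) = 85.52
  sum: 33.23 + 85.52 → r_corr = 118.7 μm/a
Convert to mass loss: 118.7 μm/a × 7.85 g/cm³ = 932.2 g·m⁻²·a⁻¹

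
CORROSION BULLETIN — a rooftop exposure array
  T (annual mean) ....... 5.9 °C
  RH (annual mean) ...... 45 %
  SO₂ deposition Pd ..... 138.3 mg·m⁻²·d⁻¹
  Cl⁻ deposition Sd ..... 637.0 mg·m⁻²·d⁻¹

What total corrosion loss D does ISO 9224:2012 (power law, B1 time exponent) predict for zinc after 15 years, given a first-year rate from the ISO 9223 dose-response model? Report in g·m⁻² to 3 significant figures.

zinc: T≤10 °C ⇒ hinge +0.038·(5.9−10) = -0.1558
  Pd branch = 0.0129·Pd^0.44·e^(0.046·RH+f) = 0.7654 μm/a
  Sd branch = 0.0175·Sd^0.57·e^(0.008·RH+0.085·T) = 1.643 μm/a
  sum: 0.7654 + 1.643 → r_corr = 2.408 μm/a
Long-term exponent b (ISO 9224 Table 2, B1) = 0.813
  D(15) = 2.408 × 15^0.813 = 2.408 × 9.04 = 21.77 μm
  Mass loss = 21.77 μm × 7.14 g/cm³ = 155.4 g·m⁻²

D(15) = 155 g·m⁻²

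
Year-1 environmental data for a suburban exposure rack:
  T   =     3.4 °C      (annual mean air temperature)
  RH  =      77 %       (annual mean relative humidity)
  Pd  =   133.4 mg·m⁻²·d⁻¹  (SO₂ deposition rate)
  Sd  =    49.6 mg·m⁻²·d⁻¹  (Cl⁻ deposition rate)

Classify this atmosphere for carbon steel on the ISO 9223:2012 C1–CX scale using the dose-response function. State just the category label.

C4

carbon steel: temperature factor f = +0.150·(-6.6) = -0.9900
  sulphur-dioxide contribution → 39.08 μm/a
  chloride contribution → 16.69 μm/a
  ⇒ r_corr(carbon steel) = 55.76 μm/a
Category bounds: 50…80 μm/a bracket r_corr ⇒ C4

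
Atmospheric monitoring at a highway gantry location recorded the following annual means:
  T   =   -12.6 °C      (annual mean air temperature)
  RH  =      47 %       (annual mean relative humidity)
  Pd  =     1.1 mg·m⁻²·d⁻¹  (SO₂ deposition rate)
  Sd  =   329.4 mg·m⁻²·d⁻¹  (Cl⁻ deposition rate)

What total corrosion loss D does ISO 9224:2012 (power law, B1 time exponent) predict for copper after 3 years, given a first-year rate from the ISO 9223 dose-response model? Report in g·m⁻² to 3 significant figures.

copper: f(T) = +0.126·(T−10) [T≤10 °C] = -2.8476
  SO₂ term: 0.0053·1.1^0.26·exp(0.059·47-2.8476) = 0.005042
  Cl⁻ term: 0.01025·329.4^0.27·exp(0.036·47+0.049·-12.6) = 0.1436
  sum: 0.005042 + 0.1436 → r_corr = 0.1487 μm/a
ISO 9224: D(t) = r_corr · t^b with b = 0.667 (copper, B1)
  D(3) = 0.1487 × 3^0.667 = 0.1487 × 2.081 = 0.3093 μm
  Mass loss = 0.3093 μm × 8.96 g/cm³ = 2.772 g·m⁻²

D(3) = 2.77 g·m⁻²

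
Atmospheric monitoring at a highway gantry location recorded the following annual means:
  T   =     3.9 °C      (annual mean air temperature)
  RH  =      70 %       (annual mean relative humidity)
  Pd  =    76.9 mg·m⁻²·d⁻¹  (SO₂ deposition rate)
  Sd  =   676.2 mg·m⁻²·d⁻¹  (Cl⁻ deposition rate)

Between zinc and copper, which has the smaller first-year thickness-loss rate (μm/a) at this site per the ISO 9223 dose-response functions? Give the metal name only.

zinc: f(T) = +0.038·(T−10) [T≤10 °C] = -0.2318
  SO₂ term: 0.0129·76.9^0.44·exp(0.046·70-0.2318) = 1.73
  Sd branch = 0.0175·Sd^0.57·e^(0.008·RH+0.085·T) = 1.751 μm/a
  r_corr = 1.73 + 1.751 = 3.482 μm/a
copper: T≤10 °C ⇒ hinge +0.126·(3.9−10) = -0.7686
  SO₂ term: 0.0053·76.9^0.26·exp(0.059·70-0.7686) = 0.4726
  Sd branch = 0.01025·Sd^0.27·e^(0.036·RH+0.049·T) = 0.8959 μm/a
  r_corr = 0.4726 + 0.8959 = 1.368 μm/a
Ordering by μm/a: zinc (3.48) > copper (1.37)

copper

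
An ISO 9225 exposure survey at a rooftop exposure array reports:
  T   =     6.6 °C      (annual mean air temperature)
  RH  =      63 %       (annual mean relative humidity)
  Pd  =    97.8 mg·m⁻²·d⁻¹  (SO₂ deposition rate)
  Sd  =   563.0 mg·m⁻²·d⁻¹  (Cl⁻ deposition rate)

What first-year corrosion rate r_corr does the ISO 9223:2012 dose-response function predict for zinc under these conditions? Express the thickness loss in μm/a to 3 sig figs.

r_corr = 3.42 μm/a

zinc: temperature factor f = +0.038·(-3.4) = -0.1292
  sulphur-dioxide contribution → 1.545 μm/a
  chloride contribution → 1.877 μm/a
  ⇒ r_corr(zinc) = 3.421 μm/a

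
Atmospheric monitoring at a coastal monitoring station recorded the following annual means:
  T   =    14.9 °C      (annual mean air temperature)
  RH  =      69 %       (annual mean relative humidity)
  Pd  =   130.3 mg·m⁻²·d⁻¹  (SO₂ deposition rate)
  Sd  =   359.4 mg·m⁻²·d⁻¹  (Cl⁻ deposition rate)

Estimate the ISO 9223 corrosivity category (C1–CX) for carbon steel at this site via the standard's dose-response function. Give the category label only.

carbon steel: T>10 °C ⇒ hinge -0.054·(14.9−10) = -0.2646
  SO₂ term: 1.77·130.3^0.52·exp(0.02·69-0.2646) = 67.94
  Sd branch = 0.102·Sd^0.62·e^(0.033·RH+0.04·T) = 69.31 μm/a
  r_corr = 67.94 + 69.31 = 137.3 μm/a
137 μm/a falls in (80, 200] for carbon steel → category C5

C5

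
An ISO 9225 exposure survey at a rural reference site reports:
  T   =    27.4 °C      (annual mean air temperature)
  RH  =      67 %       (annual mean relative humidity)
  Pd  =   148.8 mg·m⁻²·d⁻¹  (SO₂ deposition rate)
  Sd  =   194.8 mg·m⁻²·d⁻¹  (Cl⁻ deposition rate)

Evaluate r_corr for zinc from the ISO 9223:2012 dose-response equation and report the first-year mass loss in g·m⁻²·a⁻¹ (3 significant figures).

r_corr = 49.5 g·m⁻²·a⁻¹

zinc: T>10 °C ⇒ hinge -0.071·(27.4−10) = -1.2354
  SO₂ term: 0.0129·148.8^0.44·exp(0.046·67-1.2354) = 0.7388
  Cl⁻ term: 0.0175·194.8^0.57·exp(0.008·67+0.085·27.4) = 6.2
  r_corr = 0.7388 + 6.2 = 6.938 μm/a
Convert to mass loss: 6.938 μm/a × 7.14 g/cm³ = 49.54 g·m⁻²·a⁻¹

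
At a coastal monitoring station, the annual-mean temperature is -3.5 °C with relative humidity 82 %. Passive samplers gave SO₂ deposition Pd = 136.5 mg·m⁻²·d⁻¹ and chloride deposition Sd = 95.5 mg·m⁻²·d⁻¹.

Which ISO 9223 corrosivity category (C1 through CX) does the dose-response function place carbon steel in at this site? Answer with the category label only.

C3

carbon steel: T≤10 °C ⇒ hinge +0.150·(-3.5−10) = -2.0250
  SO₂ term: 1.77·136.5^0.52·exp(0.02·82-2.0250) = 15.53
  Cl⁻ term: 0.102·95.5^0.62·exp(0.033·82+0.04·-3.5) = 22.42
  sum: 15.53 + 22.42 → r_corr = 37.94 μm/a
Category bounds: 25…50 μm/a bracket r_corr ⇒ C3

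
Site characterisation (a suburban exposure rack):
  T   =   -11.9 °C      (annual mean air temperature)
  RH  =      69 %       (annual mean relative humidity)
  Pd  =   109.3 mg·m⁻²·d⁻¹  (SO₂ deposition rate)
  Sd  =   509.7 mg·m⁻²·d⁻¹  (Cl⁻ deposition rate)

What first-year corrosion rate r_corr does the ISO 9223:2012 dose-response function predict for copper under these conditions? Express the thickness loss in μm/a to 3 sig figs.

r_corr = 0.436 μm/a

copper: T≤10 °C ⇒ hinge +0.126·(-11.9−10) = -2.7594
  sulphur-dioxide contribution → 0.06667 μm/a
  chloride contribution → 0.3692 μm/a
  ⇒ r_corr(copper) = 0.4359 μm/a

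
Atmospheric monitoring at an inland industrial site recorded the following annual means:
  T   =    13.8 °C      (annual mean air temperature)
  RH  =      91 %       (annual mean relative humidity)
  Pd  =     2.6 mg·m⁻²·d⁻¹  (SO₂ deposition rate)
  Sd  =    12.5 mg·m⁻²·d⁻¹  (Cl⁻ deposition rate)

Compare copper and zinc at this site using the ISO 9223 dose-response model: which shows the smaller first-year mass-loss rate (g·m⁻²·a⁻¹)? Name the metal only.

copper: temperature factor f = -0.080·(3.8) = -0.3040
  SO₂ term: 0.0053·2.6^0.26·exp(0.059·91-0.3040) = 1.076
  Cl⁻ term: 0.01025·12.5^0.27·exp(0.036·91+0.049·13.8) = 1.055
  sum: 1.076 + 1.055 → r_corr = 2.131 μm/a
  mass loss = 2.131 μm/a × 8.96 g/cm³ = 19.1 g·m⁻²·a⁻¹
zinc: T>10 °C ⇒ hinge -0.071·(13.8−10) = -0.2698
  Pd branch = 0.0129·Pd^0.44·e^(0.046·RH+f) = 0.9862 μm/a
  Cl⁻ term: 0.0175·12.5^0.57·exp(0.008·91+0.085·13.8) = 0.4942
  r_corr = 0.9862 + 0.4942 = 1.48 μm/a
  mass loss = 1.48 μm/a × 7.14 g/cm³ = 10.57 g·m⁻²·a⁻¹
Ordering by g·m⁻²·a⁻¹: copper (19.1) > zinc (10.6)

zinc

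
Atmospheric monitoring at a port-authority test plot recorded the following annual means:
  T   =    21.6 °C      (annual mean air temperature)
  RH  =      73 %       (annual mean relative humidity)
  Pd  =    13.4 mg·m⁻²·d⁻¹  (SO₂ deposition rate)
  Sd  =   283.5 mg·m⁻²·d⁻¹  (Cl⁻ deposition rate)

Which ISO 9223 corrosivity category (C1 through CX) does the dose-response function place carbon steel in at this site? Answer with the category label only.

carbon steel: T>10 °C ⇒ hinge -0.054·(21.6−10) = -0.6264
  sulphur-dioxide contribution → 15.71 μm/a
  chloride contribution → 89.25 μm/a
  ⇒ r_corr(carbon steel) = 105 μm/a
ISO 9223 Table 2 (carbon steel): 80 < 105 ≤ 200 μm/a ⇒ C5

C5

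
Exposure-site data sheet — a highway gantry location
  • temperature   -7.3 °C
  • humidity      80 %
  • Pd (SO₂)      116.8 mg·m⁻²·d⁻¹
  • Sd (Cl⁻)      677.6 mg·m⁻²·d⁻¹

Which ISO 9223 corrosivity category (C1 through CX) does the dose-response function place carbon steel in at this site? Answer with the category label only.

carbon steel: f(T) = +0.150·(T−10) [T≤10 °C] = -2.5950
  Pd branch = 1.77·Pd^0.52·e^(0.02·RH+f) = 7.779 μm/a
  Cl⁻ term: 0.102·677.6^0.62·exp(0.033·80+0.04·-7.3) = 60.75
  sum: 7.779 + 60.75 → r_corr = 68.53 μm/a
Category bounds: 50…80 μm/a bracket r_corr ⇒ C4

C4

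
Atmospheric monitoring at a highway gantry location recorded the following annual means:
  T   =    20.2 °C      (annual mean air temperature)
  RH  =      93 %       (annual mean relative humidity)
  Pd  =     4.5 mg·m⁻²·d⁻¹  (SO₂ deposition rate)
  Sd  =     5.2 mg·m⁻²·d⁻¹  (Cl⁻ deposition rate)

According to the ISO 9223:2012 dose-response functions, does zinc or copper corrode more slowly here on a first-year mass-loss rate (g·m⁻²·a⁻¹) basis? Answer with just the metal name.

zinc

zinc: T>10 °C ⇒ hinge -0.071·(20.2−10) = -0.7242
  Pd branch = 0.0129·Pd^0.44·e^(0.046·RH+f) = 0.8738 μm/a
  Sd branch = 0.0175·Sd^0.57·e^(0.008·RH+0.085·T) = 0.5248 μm/a
  sum: 0.8738 + 0.5248 → r_corr = 1.399 μm/a
  mass loss = 1.399 μm/a × 7.14 g/cm³ = 9.986 g·m⁻²·a⁻¹
copper: f(T) = -0.080·(T−10) [T>10 °C] = -0.8160
  Pd branch = 0.0053·Pd^0.26·e^(0.059·RH+f) = 0.837 μm/a
  Cl⁻ term: 0.01025·5.2^0.27·exp(0.036·93+0.049·20.2) = 1.224
  r_corr = 0.837 + 1.224 = 2.061 μm/a
  mass loss = 2.061 μm/a × 8.96 g/cm³ = 18.47 g·m⁻²·a⁻¹
Ordering by g·m⁻²·a⁻¹: copper (18.5) > zinc (9.99)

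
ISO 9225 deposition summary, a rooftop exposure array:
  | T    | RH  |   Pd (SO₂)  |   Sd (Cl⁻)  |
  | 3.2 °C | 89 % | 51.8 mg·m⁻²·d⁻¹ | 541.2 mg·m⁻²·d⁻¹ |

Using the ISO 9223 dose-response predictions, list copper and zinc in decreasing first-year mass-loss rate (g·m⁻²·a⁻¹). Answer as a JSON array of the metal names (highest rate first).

["zinc", "copper"]

copper: f(T) = +0.126·(T−10) [T≤10 °C] = -0.8568
  sulphur-dioxide contribution → 1.198 μm/a
  chloride contribution → 1.616 μm/a
  ⇒ r_corr(copper) = 2.813 μm/a
  mass loss = 2.813 μm/a × 8.96 g/cm³ = 25.21 g·m⁻²·a⁻¹
zinc: temperature factor f = +0.038·(-6.8) = -0.2584
  sulphur-dioxide contribution → 3.394 μm/a
  chloride contribution → 1.692 μm/a
  total first-year rate 5.086 μm/a
  mass loss = 5.086 μm/a × 7.14 g/cm³ = 36.31 g·m⁻²·a⁻¹
Ordering by g·m⁻²·a⁻¹: zinc (36.3) > copper (25.2)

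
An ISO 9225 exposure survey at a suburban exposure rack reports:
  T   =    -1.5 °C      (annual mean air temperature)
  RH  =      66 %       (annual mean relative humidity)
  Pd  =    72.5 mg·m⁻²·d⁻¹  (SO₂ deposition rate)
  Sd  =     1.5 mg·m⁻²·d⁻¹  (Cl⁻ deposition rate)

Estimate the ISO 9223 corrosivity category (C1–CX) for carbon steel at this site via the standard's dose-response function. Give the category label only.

carbon steel: temperature factor f = +0.150·(-11.5) = -1.7250
  SO₂ term: 1.77·72.5^0.52·exp(0.02·66-1.7250) = 10.95
  Sd branch = 0.102·Sd^0.62·e^(0.033·RH+0.04·T) = 1.09 μm/a
  sum: 10.95 + 1.09 → r_corr = 12.04 μm/a
12 μm/a falls in (1.3, 25] for carbon steel → category C2

C2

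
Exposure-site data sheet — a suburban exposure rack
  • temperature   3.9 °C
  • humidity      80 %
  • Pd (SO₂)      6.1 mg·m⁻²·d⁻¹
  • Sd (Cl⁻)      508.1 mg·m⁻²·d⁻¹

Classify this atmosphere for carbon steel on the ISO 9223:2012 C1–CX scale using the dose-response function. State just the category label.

carbon steel: temperature factor f = +0.150·(-6.1) = -0.9150
  sulphur-dioxide contribution → 8.992 μm/a
  chloride contribution → 79.54 μm/a
  total first-year rate 88.53 μm/a
88.5 μm/a falls in (80, 200] for carbon steel → category C5

C5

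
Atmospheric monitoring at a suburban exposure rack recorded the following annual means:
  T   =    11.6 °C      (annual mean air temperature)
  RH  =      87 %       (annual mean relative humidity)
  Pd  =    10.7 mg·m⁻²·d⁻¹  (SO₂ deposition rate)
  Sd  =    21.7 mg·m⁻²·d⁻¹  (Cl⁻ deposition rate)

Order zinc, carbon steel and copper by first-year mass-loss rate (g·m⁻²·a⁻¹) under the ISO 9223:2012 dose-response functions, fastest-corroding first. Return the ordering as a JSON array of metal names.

zinc: T>10 °C ⇒ hinge -0.071·(11.6−10) = -0.1136
  sulphur-dioxide contribution → 1.787 μm/a
  chloride contribution → 0.5436 μm/a
  total first-year rate 2.331 μm/a
  mass loss = 2.331 μm/a × 7.14 g/cm³ = 16.64 g·m⁻²·a⁻¹
carbon steel: T>10 °C ⇒ hinge -0.054·(11.6−10) = -0.0864
  sulphur-dioxide contribution → 31.73 μm/a
  chloride contribution → 19.3 μm/a
  total first-year rate 51.03 μm/a
  mass loss = 51.03 μm/a × 7.85 g/cm³ = 400.6 g·m⁻²·a⁻¹
copper: T>10 °C ⇒ hinge -0.080·(11.6−10) = -0.1280
  sulphur-dioxide contribution → 1.464 μm/a
  chloride contribution → 0.952 μm/a
  total first-year rate 2.416 μm/a
  mass loss = 2.416 μm/a × 8.96 g/cm³ = 21.65 g·m⁻²·a⁻¹
Ordering by g·m⁻²·a⁻¹: carbon steel (401) > copper (21.6) > zinc (16.6)

["carbon steel", "copper", "zinc"]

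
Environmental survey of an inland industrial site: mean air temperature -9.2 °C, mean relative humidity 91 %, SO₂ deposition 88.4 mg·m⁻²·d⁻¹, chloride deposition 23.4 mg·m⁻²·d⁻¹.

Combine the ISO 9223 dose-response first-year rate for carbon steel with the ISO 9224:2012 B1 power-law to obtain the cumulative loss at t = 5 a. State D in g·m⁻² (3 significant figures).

D(5) = 298 g·m⁻²

carbon steel: temperature factor f = +0.150·(-19.2) = -2.8800
  SO₂ term: 1.77·88.4^0.52·exp(0.02·91-2.8800) = 6.306
  Sd branch = 0.102·Sd^0.62·e^(0.033·RH+0.04·T) = 10.04 μm/a
  r_corr = 6.306 + 10.04 = 16.35 μm/a
Power-law: D(5) = r_corr · 5^0.523
  D(5) = 16.35 × 5^0.523 = 16.35 × 2.32 = 37.94 μm
  Mass loss = 37.94 μm × 7.85 g/cm³ = 297.8 g·m⁻²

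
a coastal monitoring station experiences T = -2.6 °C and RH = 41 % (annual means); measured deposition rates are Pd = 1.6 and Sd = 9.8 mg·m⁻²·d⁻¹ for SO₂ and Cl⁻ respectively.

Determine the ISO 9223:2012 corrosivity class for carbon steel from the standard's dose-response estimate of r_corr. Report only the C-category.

carbon steel: T≤10 °C ⇒ hinge +0.150·(-2.6−10) = -1.8900
  SO₂ term: 1.77·1.6^0.52·exp(0.02·41-1.8900) = 0.7752
  Cl⁻ term: 0.102·9.8^0.62·exp(0.033·41+0.04·-2.6) = 1.464
  r_corr = 0.7752 + 1.464 = 2.239 μm/a
Category bounds: 1.3…25 μm/a bracket r_corr ⇒ C2

C2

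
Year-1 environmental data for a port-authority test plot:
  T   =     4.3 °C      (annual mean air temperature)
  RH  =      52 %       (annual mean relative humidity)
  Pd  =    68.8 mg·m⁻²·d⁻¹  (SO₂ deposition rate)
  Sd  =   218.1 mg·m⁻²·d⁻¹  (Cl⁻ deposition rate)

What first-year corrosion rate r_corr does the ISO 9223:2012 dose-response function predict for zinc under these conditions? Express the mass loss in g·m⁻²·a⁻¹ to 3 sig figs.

r_corr = 11.1 g·m⁻²·a⁻¹

zinc: temperature factor f = +0.038·(-5.7) = -0.2166
  Pd branch = 0.0129·Pd^0.44·e^(0.046·RH+f) = 0.731 μm/a
  Cl⁻ term: 0.0175·218.1^0.57·exp(0.008·52+0.085·4.3) = 0.8231
  r_corr = 0.731 + 0.8231 = 1.554 μm/a
Convert to mass loss: 1.554 μm/a × 7.14 g/cm³ = 11.1 g·m⁻²·a⁻¹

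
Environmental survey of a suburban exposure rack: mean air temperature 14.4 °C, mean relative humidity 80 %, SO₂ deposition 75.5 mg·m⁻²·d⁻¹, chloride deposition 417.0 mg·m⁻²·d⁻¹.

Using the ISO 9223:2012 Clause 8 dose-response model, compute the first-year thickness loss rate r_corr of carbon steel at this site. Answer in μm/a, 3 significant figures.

r_corr = 173 μm/a

carbon steel: f(T) = -0.054·(T−10) [T>10 °C] = -0.2376
  Pd branch = 1.77·Pd^0.52·e^(0.02·RH+f) = 65.49 μm/a
  Sd branch = 0.102·Sd^0.62·e^(0.033·RH+0.04·T) = 107.1 μm/a
  r_corr = 65.49 + 107.1 = 172.6 μm/a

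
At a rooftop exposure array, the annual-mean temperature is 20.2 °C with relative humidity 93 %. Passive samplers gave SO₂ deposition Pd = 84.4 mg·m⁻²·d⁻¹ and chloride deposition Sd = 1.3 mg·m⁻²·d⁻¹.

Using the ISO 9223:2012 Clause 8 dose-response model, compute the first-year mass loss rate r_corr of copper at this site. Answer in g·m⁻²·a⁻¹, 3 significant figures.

copper: T>10 °C ⇒ hinge -0.080·(20.2−10) = -0.8160
  Pd branch = 0.0053·Pd^0.26·e^(0.059·RH+f) = 1.794 μm/a
  Sd branch = 0.01025·Sd^0.27·e^(0.036·RH+0.049·T) = 0.8421 μm/a
  sum: 1.794 + 0.8421 → r_corr = 2.636 μm/a
Convert to mass loss: 2.636 μm/a × 8.96 g/cm³ = 23.62 g·m⁻²·a⁻¹

r_corr = 23.6 g·m⁻²·a⁻¹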